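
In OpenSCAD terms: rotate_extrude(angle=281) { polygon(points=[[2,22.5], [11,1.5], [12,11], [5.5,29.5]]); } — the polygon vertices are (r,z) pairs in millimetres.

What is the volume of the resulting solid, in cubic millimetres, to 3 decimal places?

Volume = 3933.615 mm³

Profile (r,z), 4 vertices: (2,22.5) (11,1.5) (12,11) (5.5,29.5)
edge 0: (2,22.5)→(11,1.5)  cross = 2·1.5 − 11·22.5 = -244.5000; (r_i+r_j)·cross = 13·-244.5000 = -3178.5000
edge 1: (11,1.5)→(12,11)  cross = 11·11 − 12·1.5 = 103.0000; (r_i+r_j)·cross = 23·103.0000 = 2369.0000
edge 2: (12,11)→(5.5,29.5)  cross = 12·29.5 − 5.5·11 = 293.5000; (r_i+r_j)·cross = 17.5·293.5000 = 5136.2500
edge 3: (5.5,29.5)→(2,22.5)  cross = 5.5·22.5 − 2·29.5 = 64.7500; (r_i+r_j)·cross = 7.5·64.7500 = 485.6250
Σcross = 216.7500 → A = |Σcross|/2 = 108.3750 mm²
Σ(r_i+r_j)·cross = 4812.3750 → first moment M = |Σ|/6 = 802.0625
R_c = M/A = 802.0625/108.3750 = 7.4008 mm
θ = 281° = 4.904375 rad
V = θ·R_c·A = 4.904375·7.4008·108.3750 = 3933.615 mm³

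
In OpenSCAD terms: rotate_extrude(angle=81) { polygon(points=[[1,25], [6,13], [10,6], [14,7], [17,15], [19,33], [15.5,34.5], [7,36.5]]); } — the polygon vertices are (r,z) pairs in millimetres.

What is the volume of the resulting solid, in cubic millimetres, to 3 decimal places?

Profile (r,z), 8 vertices: (1,25) (6,13) (10,6) (14,7) (17,15) (19,33) (15.5,34.5) (7,36.5)
edge 0: (1,25)→(6,13)  cross = 1·13 − 6·25 = -137.0000; (r_i+r_j)·cross = 7·-137.0000 = -959.0000
edge 1: (6,13)→(10,6)  cross = 6·6 − 10·13 = -94.0000; (r_i+r_j)·cross = 16·-94.0000 = -1504.0000
edge 2: (10,6)→(14,7)  cross = 10·7 − 14·6 = -14.0000; (r_i+r_j)·cross = 24·-14.0000 = -336.0000
edge 3: (14,7)→(17,15)  cross = 14·15 − 17·7 = 91.0000; (r_i+r_j)·cross = 31·91.0000 = 2821.0000
edge 4: (17,15)→(19,33)  cross = 17·33 − 19·15 = 276.0000; (r_i+r_j)·cross = 36·276.0000 = 9936.0000
edge 5: (19,33)→(15.5,34.5)  cross = 19·34.5 − 15.5·33 = 144.0000; (r_i+r_j)·cross = 34.5·144.0000 = 4968.0000
edge 6: (15.5,34.5)→(7,36.5)  cross = 15.5·36.5 − 7·34.5 = 324.2500; (r_i+r_j)·cross = 22.5·324.2500 = 7295.6250
edge 7: (7,36.5)→(1,25)  cross = 7·25 − 1·36.5 = 138.5000; (r_i+r_j)·cross = 8·138.5000 = 1108.0000
Σcross = 728.7500 → A = |Σcross|/2 = 364.3750 mm²
Σ(r_i+r_j)·cross = 23329.6250 → first moment M = |Σ|/6 = 3888.2708
R_c = M/A = 3888.2708/364.3750 = 10.6711 mm
θ = 81° = 1.413717 rad
V = θ·R_c·A = 1.413717·10.6711·364.3750 = 5496.913 mm³

Volume = 5496.913 mm³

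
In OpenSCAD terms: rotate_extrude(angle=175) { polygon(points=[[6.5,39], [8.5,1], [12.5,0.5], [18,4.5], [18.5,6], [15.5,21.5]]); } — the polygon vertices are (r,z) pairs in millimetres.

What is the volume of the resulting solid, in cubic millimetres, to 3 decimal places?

Volume = 9103.037 mm³

Profile (r,z), 6 vertices: (6.5,39) (8.5,1) (12.5,0.5) (18,4.5) (18.5,6) (15.5,21.5)
edge 0: (6.5,39)→(8.5,1)  cross = 6.5·1 − 8.5·39 = -325.0000; (r_i+r_j)·cross = 15·-325.0000 = -4875.0000
edge 1: (8.5,1)→(12.5,0.5)  cross = 8.5·0.5 − 12.5·1 = -8.2500; (r_i+r_j)·cross = 21·-8.2500 = -173.2500
edge 2: (12.5,0.5)→(18,4.5)  cross = 12.5·4.5 − 18·0.5 = 47.2500; (r_i+r_j)·cross = 30.5·47.2500 = 1441.1250
edge 3: (18,4.5)→(18.5,6)  cross = 18·6 − 18.5·4.5 = 24.7500; (r_i+r_j)·cross = 36.5·24.7500 = 903.3750
edge 4: (18.5,6)→(15.5,21.5)  cross = 18.5·21.5 − 15.5·6 = 304.7500; (r_i+r_j)·cross = 34·304.7500 = 10361.5000
edge 5: (15.5,21.5)→(6.5,39)  cross = 15.5·39 − 6.5·21.5 = 464.7500; (r_i+r_j)·cross = 22·464.7500 = 10224.5000
Σcross = 508.2500 → A = |Σcross|/2 = 254.1250 mm²
Σ(r_i+r_j)·cross = 17882.2500 → first moment M = |Σ|/6 = 2980.3750
R_c = M/A = 2980.3750/254.1250 = 11.7280 mm
θ = 175° = 3.054326 rad
V = θ·R_c·A = 3.054326·11.7280·254.1250 = 9103.037 mm³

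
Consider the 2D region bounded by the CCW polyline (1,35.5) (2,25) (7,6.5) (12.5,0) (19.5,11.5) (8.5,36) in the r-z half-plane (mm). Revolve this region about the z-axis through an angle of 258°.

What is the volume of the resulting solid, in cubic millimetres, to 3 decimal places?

Profile (r,z), 6 vertices: (1,35.5) (2,25) (7,6.5) (12.5,0) (19.5,11.5) (8.5,36)
edge 0: (1,35.5)→(2,25)  cross = 1·25 − 2·35.5 = -46.0000; (r_i+r_j)·cross = 3·-46.0000 = -138.0000
edge 1: (2,25)→(7,6.5)  cross = 2·6.5 − 7·25 = -162.0000; (r_i+r_j)·cross = 9·-162.0000 = -1458.0000
edge 2: (7,6.5)→(12.5,0)  cross = 7·0 − 12.5·6.5 = -81.2500; (r_i+r_j)·cross = 19.5·-81.2500 = -1584.3750
edge 3: (12.5,0)→(19.5,11.5)  cross = 12.5·11.5 − 19.5·0 = 143.7500; (r_i+r_j)·cross = 32·143.7500 = 4600.0000
edge 4: (19.5,11.5)→(8.5,36)  cross = 19.5·36 − 8.5·11.5 = 604.2500; (r_i+r_j)·cross = 28·604.2500 = 16919.0000
edge 5: (8.5,36)→(1,35.5)  cross = 8.5·35.5 − 1·36 = 265.7500; (r_i+r_j)·cross = 9.5·265.7500 = 2524.6250
Σcross = 724.5000 → A = |Σcross|/2 = 362.2500 mm²
Σ(r_i+r_j)·cross = 20863.2500 → first moment M = |Σ|/6 = 3477.2083
R_c = M/A = 3477.2083/362.2500 = 9.5989 mm
θ = 258° = 4.502949 rad
V = θ·R_c·A = 4.502949·9.5989·362.2500 = 15657.693 mm³

Volume = 15657.693 mm³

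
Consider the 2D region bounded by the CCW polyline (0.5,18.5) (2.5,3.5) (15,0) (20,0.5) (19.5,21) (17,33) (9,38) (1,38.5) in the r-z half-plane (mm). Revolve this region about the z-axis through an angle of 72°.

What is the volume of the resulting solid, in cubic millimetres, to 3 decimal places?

Profile (r,z), 8 vertices: (0.5,18.5) (2.5,3.5) (15,0) (20,0.5) (19.5,21) (17,33) (9,38) (1,38.5)
edge 0: (0.5,18.5)→(2.5,3.5)  cross = 0.5·3.5 − 2.5·18.5 = -44.5000; (r_i+r_j)·cross = 3·-44.5000 = -133.5000
edge 1: (2.5,3.5)→(15,0)  cross = 2.5·0 − 15·3.5 = -52.5000; (r_i+r_j)·cross = 17.5·-52.5000 = -918.7500
edge 2: (15,0)→(20,0.5)  cross = 15·0.5 − 20·0 = 7.5000; (r_i+r_j)·cross = 35·7.5000 = 262.5000
edge 3: (20,0.5)→(19.5,21)  cross = 20·21 − 19.5·0.5 = 410.2500; (r_i+r_j)·cross = 39.5·410.2500 = 16204.8750
edge 4: (19.5,21)→(17,33)  cross = 19.5·33 − 17·21 = 286.5000; (r_i+r_j)·cross = 36.5·286.5000 = 10457.2500
edge 5: (17,33)→(9,38)  cross = 17·38 − 9·33 = 349.0000; (r_i+r_j)·cross = 26·349.0000 = 9074.0000
edge 6: (9,38)→(1,38.5)  cross = 9·38.5 − 1·38 = 308.5000; (r_i+r_j)·cross = 10·308.5000 = 3085.0000
edge 7: (1,38.5)→(0.5,18.5)  cross = 1·18.5 − 0.5·38.5 = -0.7500; (r_i+r_j)·cross = 1.5·-0.7500 = -1.1250
Σcross = 1264.0000 → A = |Σcross|/2 = 632.0000 mm²
Σ(r_i+r_j)·cross = 38030.2500 → first moment M = |Σ|/6 = 6338.3750
R_c = M/A = 6338.3750/632.0000 = 10.0291 mm
θ = 72° = 1.256637 rad
V = θ·R_c·A = 1.256637·10.0291·632.0000 = 7965.037 mm³

Volume = 7965.037 mm³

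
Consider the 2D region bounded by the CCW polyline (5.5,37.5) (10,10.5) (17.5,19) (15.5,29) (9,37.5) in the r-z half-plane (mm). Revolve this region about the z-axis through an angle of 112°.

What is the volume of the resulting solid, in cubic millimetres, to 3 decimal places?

Profile (r,z), 5 vertices: (5.5,37.5) (10,10.5) (17.5,19) (15.5,29) (9,37.5)
edge 0: (5.5,37.5)→(10,10.5)  cross = 5.5·10.5 − 10·37.5 = -317.2500; (r_i+r_j)·cross = 15.5·-317.2500 = -4917.3750
edge 1: (10,10.5)→(17.5,19)  cross = 10·19 − 17.5·10.5 = 6.2500; (r_i+r_j)·cross = 27.5·6.2500 = 171.8750
edge 2: (17.5,19)→(15.5,29)  cross = 17.5·29 − 15.5·19 = 213.0000; (r_i+r_j)·cross = 33·213.0000 = 7029.0000
edge 3: (15.5,29)→(9,37.5)  cross = 15.5·37.5 − 9·29 = 320.2500; (r_i+r_j)·cross = 24.5·320.2500 = 7846.1250
edge 4: (9,37.5)→(5.5,37.5)  cross = 9·37.5 − 5.5·37.5 = 131.2500; (r_i+r_j)·cross = 14.5·131.2500 = 1903.1250
Σcross = 353.5000 → A = |Σcross|/2 = 176.7500 mm²
Σ(r_i+r_j)·cross = 12032.7500 → first moment M = |Σ|/6 = 2005.4583
R_c = M/A = 2005.4583/176.7500 = 11.3463 mm
θ = 112° = 1.954769 rad
V = θ·R_c·A = 1.954769·11.3463·176.7500 = 3920.207 mm³

Volume = 3920.207 mm³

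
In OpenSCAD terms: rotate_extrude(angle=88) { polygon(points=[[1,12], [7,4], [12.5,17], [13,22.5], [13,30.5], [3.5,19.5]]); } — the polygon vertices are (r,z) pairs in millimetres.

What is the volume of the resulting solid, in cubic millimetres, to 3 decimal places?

Volume = 1911.799 mm³

Profile (r,z), 6 vertices: (1,12) (7,4) (12.5,17) (13,22.5) (13,30.5) (3.5,19.5)
edge 0: (1,12)→(7,4)  cross = 1·4 − 7·12 = -80.0000; (r_i+r_j)·cross = 8·-80.0000 = -640.0000
edge 1: (7,4)→(12.5,17)  cross = 7·17 − 12.5·4 = 69.0000; (r_i+r_j)·cross = 19.5·69.0000 = 1345.5000
edge 2: (12.5,17)→(13,22.5)  cross = 12.5·22.5 − 13·17 = 60.2500; (r_i+r_j)·cross = 25.5·60.2500 = 1536.3750
edge 3: (13,22.5)→(13,30.5)  cross = 13·30.5 − 13·22.5 = 104.0000; (r_i+r_j)·cross = 26·104.0000 = 2704.0000
edge 4: (13,30.5)→(3.5,19.5)  cross = 13·19.5 − 3.5·30.5 = 146.7500; (r_i+r_j)·cross = 16.5·146.7500 = 2421.3750
edge 5: (3.5,19.5)→(1,12)  cross = 3.5·12 − 1·19.5 = 22.5000; (r_i+r_j)·cross = 4.5·22.5000 = 101.2500
Σcross = 322.5000 → A = |Σcross|/2 = 161.2500 mm²
Σ(r_i+r_j)·cross = 7468.5000 → first moment M = |Σ|/6 = 1244.7500
R_c = M/A = 1244.7500/161.2500 = 7.7194 mm
θ = 88° = 1.535890 rad
V = θ·R_c·A = 1.535890·7.7194·161.2500 = 1911.799 mm³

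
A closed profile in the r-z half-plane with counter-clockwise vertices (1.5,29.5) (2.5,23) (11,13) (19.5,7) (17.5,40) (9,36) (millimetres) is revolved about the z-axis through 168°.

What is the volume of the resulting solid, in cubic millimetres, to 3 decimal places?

Profile (r,z), 6 vertices: (1.5,29.5) (2.5,23) (11,13) (19.5,7) (17.5,40) (9,36)
edge 0: (1.5,29.5)→(2.5,23)  cross = 1.5·23 − 2.5·29.5 = -39.2500; (r_i+r_j)·cross = 4·-39.2500 = -157.0000
edge 1: (2.5,23)→(11,13)  cross = 2.5·13 − 11·23 = -220.5000; (r_i+r_j)·cross = 13.5·-220.5000 = -2976.7500
edge 2: (11,13)→(19.5,7)  cross = 11·7 − 19.5·13 = -176.5000; (r_i+r_j)·cross = 30.5·-176.5000 = -5383.2500
edge 3: (19.5,7)→(17.5,40)  cross = 19.5·40 − 17.5·7 = 657.5000; (r_i+r_j)·cross = 37·657.5000 = 24327.5000
edge 4: (17.5,40)→(9,36)  cross = 17.5·36 − 9·40 = 270.0000; (r_i+r_j)·cross = 26.5·270.0000 = 7155.0000
edge 5: (9,36)→(1.5,29.5)  cross = 9·29.5 − 1.5·36 = 211.5000; (r_i+r_j)·cross = 10.5·211.5000 = 2220.7500
Σcross = 702.7500 → A = |Σcross|/2 = 351.3750 mm²
Σ(r_i+r_j)·cross = 25186.2500 → first moment M = |Σ|/6 = 4197.7083
R_c = M/A = 4197.7083/351.3750 = 11.9465 mm
θ = 168° = 2.932153 rad
V = θ·R_c·A = 2.932153·11.9465·351.3750 = 12308.324 mm³

Volume = 12308.324 mm³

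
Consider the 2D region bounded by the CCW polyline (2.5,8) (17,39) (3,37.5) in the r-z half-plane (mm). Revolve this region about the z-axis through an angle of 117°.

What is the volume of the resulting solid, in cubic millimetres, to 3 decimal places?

Profile (r,z), 3 vertices: (2.5,8) (17,39) (3,37.5)
edge 0: (2.5,8)→(17,39)  cross = 2.5·39 − 17·8 = -38.5000; (r_i+r_j)·cross = 19.5·-38.5000 = -750.7500
edge 1: (17,39)→(3,37.5)  cross = 17·37.5 − 3·39 = 520.5000; (r_i+r_j)·cross = 20·520.5000 = 10410.0000
edge 2: (3,37.5)→(2.5,8)  cross = 3·8 − 2.5·37.5 = -69.7500; (r_i+r_j)·cross = 5.5·-69.7500 = -383.6250
Σcross = 412.2500 → A = |Σcross|/2 = 206.1250 mm²
Σ(r_i+r_j)·cross = 9275.6250 → first moment M = |Σ|/6 = 1545.9375
R_c = M/A = 1545.9375/206.1250 = 7.5000 mm
θ = 117° = 2.042035 rad
V = θ·R_c·A = 2.042035·7.5000·206.1250 = 3156.859 mm³

Volume = 3156.859 mm³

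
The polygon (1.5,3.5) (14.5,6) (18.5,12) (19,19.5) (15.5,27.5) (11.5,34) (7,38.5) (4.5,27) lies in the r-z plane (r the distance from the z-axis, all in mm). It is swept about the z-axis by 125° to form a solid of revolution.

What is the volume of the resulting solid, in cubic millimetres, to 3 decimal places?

Profile (r,z), 8 vertices: (1.5,3.5) (14.5,6) (18.5,12) (19,19.5) (15.5,27.5) (11.5,34) (7,38.5) (4.5,27)
edge 0: (1.5,3.5)→(14.5,6)  cross = 1.5·6 − 14.5·3.5 = -41.7500; (r_i+r_j)·cross = 16·-41.7500 = -668.0000
edge 1: (14.5,6)→(18.5,12)  cross = 14.5·12 − 18.5·6 = 63.0000; (r_i+r_j)·cross = 33·63.0000 = 2079.0000
edge 2: (18.5,12)→(19,19.5)  cross = 18.5·19.5 − 19·12 = 132.7500; (r_i+r_j)·cross = 37.5·132.7500 = 4978.1250
edge 3: (19,19.5)→(15.5,27.5)  cross = 19·27.5 − 15.5·19.5 = 220.2500; (r_i+r_j)·cross = 34.5·220.2500 = 7598.6250
edge 4: (15.5,27.5)→(11.5,34)  cross = 15.5·34 − 11.5·27.5 = 210.7500; (r_i+r_j)·cross = 27·210.7500 = 5690.2500
edge 5: (11.5,34)→(7,38.5)  cross = 11.5·38.5 − 7·34 = 204.7500; (r_i+r_j)·cross = 18.5·204.7500 = 3787.8750
edge 6: (7,38.5)→(4.5,27)  cross = 7·27 − 4.5·38.5 = 15.7500; (r_i+r_j)·cross = 11.5·15.7500 = 181.1250
edge 7: (4.5,27)→(1.5,3.5)  cross = 4.5·3.5 − 1.5·27 = -24.7500; (r_i+r_j)·cross = 6·-24.7500 = -148.5000
Σcross = 780.7500 → A = |Σcross|/2 = 390.3750 mm²
Σ(r_i+r_j)·cross = 23498.5000 → first moment M = |Σ|/6 = 3916.4167
R_c = M/A = 3916.4167/390.3750 = 10.0324 mm
θ = 125° = 2.181662 rad
V = θ·R_c·A = 2.181662·10.0324·390.3750 = 8544.296 mm³

Volume = 8544.296 mm³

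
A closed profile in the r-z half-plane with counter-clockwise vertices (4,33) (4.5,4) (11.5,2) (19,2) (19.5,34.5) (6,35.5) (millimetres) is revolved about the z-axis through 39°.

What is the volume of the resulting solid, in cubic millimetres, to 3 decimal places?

Profile (r,z), 6 vertices: (4,33) (4.5,4) (11.5,2) (19,2) (19.5,34.5) (6,35.5)
edge 0: (4,33)→(4.5,4)  cross = 4·4 − 4.5·33 = -132.5000; (r_i+r_j)·cross = 8.5·-132.5000 = -1126.2500
edge 1: (4.5,4)→(11.5,2)  cross = 4.5·2 − 11.5·4 = -37.0000; (r_i+r_j)·cross = 16·-37.0000 = -592.0000
edge 2: (11.5,2)→(19,2)  cross = 11.5·2 − 19·2 = -15.0000; (r_i+r_j)·cross = 30.5·-15.0000 = -457.5000
edge 3: (19,2)→(19.5,34.5)  cross = 19·34.5 − 19.5·2 = 616.5000; (r_i+r_j)·cross = 38.5·616.5000 = 23735.2500
edge 4: (19.5,34.5)→(6,35.5)  cross = 19.5·35.5 − 6·34.5 = 485.2500; (r_i+r_j)·cross = 25.5·485.2500 = 12373.8750
edge 5: (6,35.5)→(4,33)  cross = 6·33 − 4·35.5 = 56.0000; (r_i+r_j)·cross = 10·56.0000 = 560.0000
Σcross = 973.2500 → A = |Σcross|/2 = 486.6250 mm²
Σ(r_i+r_j)·cross = 34493.3750 → first moment M = |Σ|/6 = 5748.8958
R_c = M/A = 5748.8958/486.6250 = 11.8138 mm
θ = 39° = 0.680678 rad
V = θ·R_c·A = 0.680678·11.8138·486.6250 = 3913.149 mm³

Volume = 3913.149 mm³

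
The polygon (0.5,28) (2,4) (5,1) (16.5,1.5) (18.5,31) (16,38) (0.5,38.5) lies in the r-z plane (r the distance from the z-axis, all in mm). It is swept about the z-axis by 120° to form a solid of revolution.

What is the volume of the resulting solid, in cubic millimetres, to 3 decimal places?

Profile (r,z), 7 vertices: (0.5,28) (2,4) (5,1) (16.5,1.5) (18.5,31) (16,38) (0.5,38.5)
edge 0: (0.5,28)→(2,4)  cross = 0.5·4 − 2·28 = -54.0000; (r_i+r_j)·cross = 2.5·-54.0000 = -135.0000
edge 1: (2,4)→(5,1)  cross = 2·1 − 5·4 = -18.0000; (r_i+r_j)·cross = 7·-18.0000 = -126.0000
edge 2: (5,1)→(16.5,1.5)  cross = 5·1.5 − 16.5·1 = -9.0000; (r_i+r_j)·cross = 21.5·-9.0000 = -193.5000
edge 3: (16.5,1.5)→(18.5,31)  cross = 16.5·31 − 18.5·1.5 = 483.7500; (r_i+r_j)·cross = 35·483.7500 = 16931.2500
edge 4: (18.5,31)→(16,38)  cross = 18.5·38 − 16·31 = 207.0000; (r_i+r_j)·cross = 34.5·207.0000 = 7141.5000
edge 5: (16,38)→(0.5,38.5)  cross = 16·38.5 − 0.5·38 = 597.0000; (r_i+r_j)·cross = 16.5·597.0000 = 9850.5000
edge 6: (0.5,38.5)→(0.5,28)  cross = 0.5·28 − 0.5·38.5 = -5.2500; (r_i+r_j)·cross = 1·-5.2500 = -5.2500
Σcross = 1201.5000 → A = |Σcross|/2 = 600.7500 mm²
Σ(r_i+r_j)·cross = 33463.5000 → first moment M = |Σ|/6 = 5577.2500
R_c = M/A = 5577.2500/600.7500 = 9.2838 mm
θ = 120° = 2.094395 rad
V = θ·R_c·A = 2.094395·9.2838·600.7500 = 11680.965 mm³

Volume = 11680.965 mm³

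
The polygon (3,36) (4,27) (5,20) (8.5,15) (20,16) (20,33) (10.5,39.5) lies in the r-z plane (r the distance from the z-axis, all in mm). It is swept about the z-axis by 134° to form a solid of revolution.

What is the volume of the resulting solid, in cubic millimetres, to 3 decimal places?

Profile (r,z), 7 vertices: (3,36) (4,27) (5,20) (8.5,15) (20,16) (20,33) (10.5,39.5)
edge 0: (3,36)→(4,27)  cross = 3·27 − 4·36 = -63.0000; (r_i+r_j)·cross = 7·-63.0000 = -441.0000
edge 1: (4,27)→(5,20)  cross = 4·20 − 5·27 = -55.0000; (r_i+r_j)·cross = 9·-55.0000 = -495.0000
edge 2: (5,20)→(8.5,15)  cross = 5·15 − 8.5·20 = -95.0000; (r_i+r_j)·cross = 13.5·-95.0000 = -1282.5000
edge 3: (8.5,15)→(20,16)  cross = 8.5·16 − 20·15 = -164.0000; (r_i+r_j)·cross = 28.5·-164.0000 = -4674.0000
edge 4: (20,16)→(20,33)  cross = 20·33 − 20·16 = 340.0000; (r_i+r_j)·cross = 40·340.0000 = 13600.0000
edge 5: (20,33)→(10.5,39.5)  cross = 20·39.5 − 10.5·33 = 443.5000; (r_i+r_j)·cross = 30.5·443.5000 = 13526.7500
edge 6: (10.5,39.5)→(3,36)  cross = 10.5·36 − 3·39.5 = 259.5000; (r_i+r_j)·cross = 13.5·259.5000 = 3503.2500
Σcross = 666.0000 → A = |Σcross|/2 = 333.0000 mm²
Σ(r_i+r_j)·cross = 23737.5000 → first moment M = |Σ|/6 = 3956.2500
R_c = M/A = 3956.2500/333.0000 = 11.8806 mm
θ = 134° = 2.338741 rad
V = θ·R_c·A = 2.338741·11.8806·333.0000 = 9252.645 mm³

Volume = 9252.645 mm³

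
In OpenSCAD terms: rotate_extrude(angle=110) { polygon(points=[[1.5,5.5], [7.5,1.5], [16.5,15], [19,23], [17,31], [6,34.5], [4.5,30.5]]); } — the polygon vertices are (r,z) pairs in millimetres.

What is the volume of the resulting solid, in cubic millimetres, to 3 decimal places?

Profile (r,z), 7 vertices: (1.5,5.5) (7.5,1.5) (16.5,15) (19,23) (17,31) (6,34.5) (4.5,30.5)
edge 0: (1.5,5.5)→(7.5,1.5)  cross = 1.5·1.5 − 7.5·5.5 = -39.0000; (r_i+r_j)·cross = 9·-39.0000 = -351.0000
edge 1: (7.5,1.5)→(16.5,15)  cross = 7.5·15 − 16.5·1.5 = 87.7500; (r_i+r_j)·cross = 24·87.7500 = 2106.0000
edge 2: (16.5,15)→(19,23)  cross = 16.5·23 − 19·15 = 94.5000; (r_i+r_j)·cross = 35.5·94.5000 = 3354.7500
edge 3: (19,23)→(17,31)  cross = 19·31 − 17·23 = 198.0000; (r_i+r_j)·cross = 36·198.0000 = 7128.0000
edge 4: (17,31)→(6,34.5)  cross = 17·34.5 − 6·31 = 400.5000; (r_i+r_j)·cross = 23·400.5000 = 9211.5000
edge 5: (6,34.5)→(4.5,30.5)  cross = 6·30.5 − 4.5·34.5 = 27.7500; (r_i+r_j)·cross = 10.5·27.7500 = 291.3750
edge 6: (4.5,30.5)→(1.5,5.5)  cross = 4.5·5.5 − 1.5·30.5 = -21.0000; (r_i+r_j)·cross = 6·-21.0000 = -126.0000
Σcross = 748.5000 → A = |Σcross|/2 = 374.2500 mm²
Σ(r_i+r_j)·cross = 21614.6250 → first moment M = |Σ|/6 = 3602.4375
R_c = M/A = 3602.4375/374.2500 = 9.6258 mm
θ = 110° = 1.919862 rad
V = θ·R_c·A = 1.919862·9.6258·374.2500 = 6916.184 mm³

Volume = 6916.184 mm³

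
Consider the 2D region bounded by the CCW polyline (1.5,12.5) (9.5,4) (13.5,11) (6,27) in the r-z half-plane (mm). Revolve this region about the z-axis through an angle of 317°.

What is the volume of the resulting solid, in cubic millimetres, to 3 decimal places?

Profile (r,z), 4 vertices: (1.5,12.5) (9.5,4) (13.5,11) (6,27)
edge 0: (1.5,12.5)→(9.5,4)  cross = 1.5·4 − 9.5·12.5 = -112.7500; (r_i+r_j)·cross = 11·-112.7500 = -1240.2500
edge 1: (9.5,4)→(13.5,11)  cross = 9.5·11 − 13.5·4 = 50.5000; (r_i+r_j)·cross = 23·50.5000 = 1161.5000
edge 2: (13.5,11)→(6,27)  cross = 13.5·27 − 6·11 = 298.5000; (r_i+r_j)·cross = 19.5·298.5000 = 5820.7500
edge 3: (6,27)→(1.5,12.5)  cross = 6·12.5 − 1.5·27 = 34.5000; (r_i+r_j)·cross = 7.5·34.5000 = 258.7500
Σcross = 270.7500 → A = |Σcross|/2 = 135.3750 mm²
Σ(r_i+r_j)·cross = 6000.7500 → first moment M = |Σ|/6 = 1000.1250
R_c = M/A = 1000.1250/135.3750 = 7.3878 mm
θ = 317° = 5.532694 rad
V = θ·R_c·A = 5.532694·7.3878·135.3750 = 5533.385 mm³

Volume = 5533.385 mm³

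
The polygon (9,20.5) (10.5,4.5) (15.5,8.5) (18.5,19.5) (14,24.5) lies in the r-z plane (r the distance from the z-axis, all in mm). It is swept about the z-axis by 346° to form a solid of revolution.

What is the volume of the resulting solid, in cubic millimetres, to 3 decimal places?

Volume = 9477.958 mm³

Profile (r,z), 5 vertices: (9,20.5) (10.5,4.5) (15.5,8.5) (18.5,19.5) (14,24.5)
edge 0: (9,20.5)→(10.5,4.5)  cross = 9·4.5 − 10.5·20.5 = -174.7500; (r_i+r_j)·cross = 19.5·-174.7500 = -3407.6250
edge 1: (10.5,4.5)→(15.5,8.5)  cross = 10.5·8.5 − 15.5·4.5 = 19.5000; (r_i+r_j)·cross = 26·19.5000 = 507.0000
edge 2: (15.5,8.5)→(18.5,19.5)  cross = 15.5·19.5 − 18.5·8.5 = 145.0000; (r_i+r_j)·cross = 34·145.0000 = 4930.0000
edge 3: (18.5,19.5)→(14,24.5)  cross = 18.5·24.5 − 14·19.5 = 180.2500; (r_i+r_j)·cross = 32.5·180.2500 = 5858.1250
edge 4: (14,24.5)→(9,20.5)  cross = 14·20.5 − 9·24.5 = 66.5000; (r_i+r_j)·cross = 23·66.5000 = 1529.5000
Σcross = 236.5000 → A = |Σcross|/2 = 118.2500 mm²
Σ(r_i+r_j)·cross = 9417.0000 → first moment M = |Σ|/6 = 1569.5000
R_c = M/A = 1569.5000/118.2500 = 13.2727 mm
θ = 346° = 6.038839 rad
V = θ·R_c·A = 6.038839·13.2727·118.2500 = 9477.958 mm³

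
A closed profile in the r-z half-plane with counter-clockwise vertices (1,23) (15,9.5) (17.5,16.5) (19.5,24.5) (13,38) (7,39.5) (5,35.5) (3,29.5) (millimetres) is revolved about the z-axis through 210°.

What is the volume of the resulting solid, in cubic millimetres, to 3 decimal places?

Profile (r,z), 8 vertices: (1,23) (15,9.5) (17.5,16.5) (19.5,24.5) (13,38) (7,39.5) (5,35.5) (3,29.5)
edge 0: (1,23)→(15,9.5)  cross = 1·9.5 − 15·23 = -335.5000; (r_i+r_j)·cross = 16·-335.5000 = -5368.0000
edge 1: (15,9.5)→(17.5,16.5)  cross = 15·16.5 − 17.5·9.5 = 81.2500; (r_i+r_j)·cross = 32.5·81.2500 = 2640.6250
edge 2: (17.5,16.5)→(19.5,24.5)  cross = 17.5·24.5 − 19.5·16.5 = 107.0000; (r_i+r_j)·cross = 37·107.0000 = 3959.0000
edge 3: (19.5,24.5)→(13,38)  cross = 19.5·38 − 13·24.5 = 422.5000; (r_i+r_j)·cross = 32.5·422.5000 = 13731.2500
edge 4: (13,38)→(7,39.5)  cross = 13·39.5 − 7·38 = 247.5000; (r_i+r_j)·cross = 20·247.5000 = 4950.0000
edge 5: (7,39.5)→(5,35.5)  cross = 7·35.5 − 5·39.5 = 51.0000; (r_i+r_j)·cross = 12·51.0000 = 612.0000
edge 6: (5,35.5)→(3,29.5)  cross = 5·29.5 − 3·35.5 = 41.0000; (r_i+r_j)·cross = 8·41.0000 = 328.0000
edge 7: (3,29.5)→(1,23)  cross = 3·23 − 1·29.5 = 39.5000; (r_i+r_j)·cross = 4·39.5000 = 158.0000
Σcross = 654.2500 → A = |Σcross|/2 = 327.1250 mm²
Σ(r_i+r_j)·cross = 21010.8750 → first moment M = |Σ|/6 = 3501.8125
R_c = M/A = 3501.8125/327.1250 = 10.7048 mm
θ = 210° = 3.665191 rad
V = θ·R_c·A = 3.665191·10.7048·327.1250 = 12834.813 mm³

Volume = 12834.813 mm³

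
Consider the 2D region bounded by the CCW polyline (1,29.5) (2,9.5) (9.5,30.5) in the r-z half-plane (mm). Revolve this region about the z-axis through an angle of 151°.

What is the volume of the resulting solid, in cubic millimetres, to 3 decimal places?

Volume = 938.878 mm³

Profile (r,z), 3 vertices: (1,29.5) (2,9.5) (9.5,30.5)
edge 0: (1,29.5)→(2,9.5)  cross = 1·9.5 − 2·29.5 = -49.5000; (r_i+r_j)·cross = 3·-49.5000 = -148.5000
edge 1: (2,9.5)→(9.5,30.5)  cross = 2·30.5 − 9.5·9.5 = -29.2500; (r_i+r_j)·cross = 11.5·-29.2500 = -336.3750
edge 2: (9.5,30.5)→(1,29.5)  cross = 9.5·29.5 − 1·30.5 = 249.7500; (r_i+r_j)·cross = 10.5·249.7500 = 2622.3750
Σcross = 171.0000 → A = |Σcross|/2 = 85.5000 mm²
Σ(r_i+r_j)·cross = 2137.5000 → first moment M = |Σ|/6 = 356.2500
R_c = M/A = 356.2500/85.5000 = 4.1667 mm
θ = 151° = 2.635447 rad
V = θ·R_c·A = 2.635447·4.1667·85.5000 = 938.878 mm³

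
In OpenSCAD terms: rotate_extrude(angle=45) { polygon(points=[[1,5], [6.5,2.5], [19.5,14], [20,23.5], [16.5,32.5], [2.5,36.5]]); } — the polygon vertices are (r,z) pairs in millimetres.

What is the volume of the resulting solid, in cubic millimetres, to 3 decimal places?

Volume = 3573.758 mm³

Profile (r,z), 6 vertices: (1,5) (6.5,2.5) (19.5,14) (20,23.5) (16.5,32.5) (2.5,36.5)
edge 0: (1,5)→(6.5,2.5)  cross = 1·2.5 − 6.5·5 = -30.0000; (r_i+r_j)·cross = 7.5·-30.0000 = -225.0000
edge 1: (6.5,2.5)→(19.5,14)  cross = 6.5·14 − 19.5·2.5 = 42.2500; (r_i+r_j)·cross = 26·42.2500 = 1098.5000
edge 2: (19.5,14)→(20,23.5)  cross = 19.5·23.5 − 20·14 = 178.2500; (r_i+r_j)·cross = 39.5·178.2500 = 7040.8750
edge 3: (20,23.5)→(16.5,32.5)  cross = 20·32.5 − 16.5·23.5 = 262.2500; (r_i+r_j)·cross = 36.5·262.2500 = 9572.1250
edge 4: (16.5,32.5)→(2.5,36.5)  cross = 16.5·36.5 − 2.5·32.5 = 521.0000; (r_i+r_j)·cross = 19·521.0000 = 9899.0000
edge 5: (2.5,36.5)→(1,5)  cross = 2.5·5 − 1·36.5 = -24.0000; (r_i+r_j)·cross = 3.5·-24.0000 = -84.0000
Σcross = 949.7500 → A = |Σcross|/2 = 474.8750 mm²
Σ(r_i+r_j)·cross = 27301.5000 → first moment M = |Σ|/6 = 4550.2500
R_c = M/A = 4550.2500/474.8750 = 9.5820 mm
θ = 45° = 0.785398 rad
V = θ·R_c·A = 0.785398·9.5820·474.8750 = 3573.758 mm³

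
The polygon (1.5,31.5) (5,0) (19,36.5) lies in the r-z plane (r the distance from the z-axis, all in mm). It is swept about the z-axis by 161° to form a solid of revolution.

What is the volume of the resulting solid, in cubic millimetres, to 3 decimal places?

Profile (r,z), 3 vertices: (1.5,31.5) (5,0) (19,36.5)
edge 0: (1.5,31.5)→(5,0)  cross = 1.5·0 − 5·31.5 = -157.5000; (r_i+r_j)·cross = 6.5·-157.5000 = -1023.7500
edge 1: (5,0)→(19,36.5)  cross = 5·36.5 − 19·0 = 182.5000; (r_i+r_j)·cross = 24·182.5000 = 4380.0000
edge 2: (19,36.5)→(1.5,31.5)  cross = 19·31.5 − 1.5·36.5 = 543.7500; (r_i+r_j)·cross = 20.5·543.7500 = 11146.8750
Σcross = 568.7500 → A = |Σcross|/2 = 284.3750 mm²
Σ(r_i+r_j)·cross = 14503.1250 → first moment M = |Σ|/6 = 2417.1875
R_c = M/A = 2417.1875/284.3750 = 8.5000 mm
θ = 161° = 2.809980 rad
V = θ·R_c·A = 2.809980·8.5000·284.3750 = 6792.249 mm³

Volume = 6792.249 mm³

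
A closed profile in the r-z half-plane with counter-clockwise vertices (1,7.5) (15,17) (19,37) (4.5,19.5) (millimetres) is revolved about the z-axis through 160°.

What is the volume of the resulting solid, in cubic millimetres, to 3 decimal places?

Profile (r,z), 4 vertices: (1,7.5) (15,17) (19,37) (4.5,19.5)
edge 0: (1,7.5)→(15,17)  cross = 1·17 − 15·7.5 = -95.5000; (r_i+r_j)·cross = 16·-95.5000 = -1528.0000
edge 1: (15,17)→(19,37)  cross = 15·37 − 19·17 = 232.0000; (r_i+r_j)·cross = 34·232.0000 = 7888.0000
edge 2: (19,37)→(4.5,19.5)  cross = 19·19.5 − 4.5·37 = 204.0000; (r_i+r_j)·cross = 23.5·204.0000 = 4794.0000
edge 3: (4.5,19.5)→(1,7.5)  cross = 4.5·7.5 − 1·19.5 = 14.2500; (r_i+r_j)·cross = 5.5·14.2500 = 78.3750
Σcross = 354.7500 → A = |Σcross|/2 = 177.3750 mm²
Σ(r_i+r_j)·cross = 11232.3750 → first moment M = |Σ|/6 = 1872.0625
R_c = M/A = 1872.0625/177.3750 = 10.5543 mm
θ = 160° = 2.792527 rad
V = θ·R_c·A = 2.792527·10.5543·177.3750 = 5227.785 mm³

Volume = 5227.785 mm³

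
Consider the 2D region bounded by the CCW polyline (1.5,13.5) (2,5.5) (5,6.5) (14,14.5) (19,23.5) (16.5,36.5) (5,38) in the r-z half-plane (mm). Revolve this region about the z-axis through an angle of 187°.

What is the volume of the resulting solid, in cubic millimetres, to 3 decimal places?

Volume = 11818.096 mm³

Profile (r,z), 7 vertices: (1.5,13.5) (2,5.5) (5,6.5) (14,14.5) (19,23.5) (16.5,36.5) (5,38)
edge 0: (1.5,13.5)→(2,5.5)  cross = 1.5·5.5 − 2·13.5 = -18.7500; (r_i+r_j)·cross = 3.5·-18.7500 = -65.6250
edge 1: (2,5.5)→(5,6.5)  cross = 2·6.5 − 5·5.5 = -14.5000; (r_i+r_j)·cross = 7·-14.5000 = -101.5000
edge 2: (5,6.5)→(14,14.5)  cross = 5·14.5 − 14·6.5 = -18.5000; (r_i+r_j)·cross = 19·-18.5000 = -351.5000
edge 3: (14,14.5)→(19,23.5)  cross = 14·23.5 − 19·14.5 = 53.5000; (r_i+r_j)·cross = 33·53.5000 = 1765.5000
edge 4: (19,23.5)→(16.5,36.5)  cross = 19·36.5 − 16.5·23.5 = 305.7500; (r_i+r_j)·cross = 35.5·305.7500 = 10854.1250
edge 5: (16.5,36.5)→(5,38)  cross = 16.5·38 − 5·36.5 = 444.5000; (r_i+r_j)·cross = 21.5·444.5000 = 9556.7500
edge 6: (5,38)→(1.5,13.5)  cross = 5·13.5 − 1.5·38 = 10.5000; (r_i+r_j)·cross = 6.5·10.5000 = 68.2500
Σcross = 762.5000 → A = |Σcross|/2 = 381.2500 mm²
Σ(r_i+r_j)·cross = 21726.0000 → first moment M = |Σ|/6 = 3621.0000
R_c = M/A = 3621.0000/381.2500 = 9.4977 mm
θ = 187° = 3.263766 rad
V = θ·R_c·A = 3.263766·9.4977·381.2500 = 11818.096 mm³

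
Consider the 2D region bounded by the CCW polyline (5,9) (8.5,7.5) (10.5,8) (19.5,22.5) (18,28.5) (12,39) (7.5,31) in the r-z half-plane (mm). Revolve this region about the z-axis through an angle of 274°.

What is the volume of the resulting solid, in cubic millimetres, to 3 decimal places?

Volume = 14813.967 mm³

Profile (r,z), 7 vertices: (5,9) (8.5,7.5) (10.5,8) (19.5,22.5) (18,28.5) (12,39) (7.5,31)
edge 0: (5,9)→(8.5,7.5)  cross = 5·7.5 − 8.5·9 = -39.0000; (r_i+r_j)·cross = 13.5·-39.0000 = -526.5000
edge 1: (8.5,7.5)→(10.5,8)  cross = 8.5·8 − 10.5·7.5 = -10.7500; (r_i+r_j)·cross = 19·-10.7500 = -204.2500
edge 2: (10.5,8)→(19.5,22.5)  cross = 10.5·22.5 − 19.5·8 = 80.2500; (r_i+r_j)·cross = 30·80.2500 = 2407.5000
edge 3: (19.5,22.5)→(18,28.5)  cross = 19.5·28.5 − 18·22.5 = 150.7500; (r_i+r_j)·cross = 37.5·150.7500 = 5653.1250
edge 4: (18,28.5)→(12,39)  cross = 18·39 − 12·28.5 = 360.0000; (r_i+r_j)·cross = 30·360.0000 = 10800.0000
edge 5: (12,39)→(7.5,31)  cross = 12·31 − 7.5·39 = 79.5000; (r_i+r_j)·cross = 19.5·79.5000 = 1550.2500
edge 6: (7.5,31)→(5,9)  cross = 7.5·9 − 5·31 = -87.5000; (r_i+r_j)·cross = 12.5·-87.5000 = -1093.7500
Σcross = 533.2500 → A = |Σcross|/2 = 266.6250 mm²
Σ(r_i+r_j)·cross = 18586.3750 → first moment M = |Σ|/6 = 3097.7292
R_c = M/A = 3097.7292/266.6250 = 11.6183 mm
θ = 274° = 4.782202 rad
V = θ·R_c·A = 4.782202·11.6183·266.6250 = 14813.967 mm³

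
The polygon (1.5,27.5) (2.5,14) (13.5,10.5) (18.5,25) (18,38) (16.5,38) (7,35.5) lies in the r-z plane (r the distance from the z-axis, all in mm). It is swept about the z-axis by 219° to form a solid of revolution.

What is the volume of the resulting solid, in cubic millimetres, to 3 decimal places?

Profile (r,z), 7 vertices: (1.5,27.5) (2.5,14) (13.5,10.5) (18.5,25) (18,38) (16.5,38) (7,35.5)
edge 0: (1.5,27.5)→(2.5,14)  cross = 1.5·14 − 2.5·27.5 = -47.7500; (r_i+r_j)·cross = 4·-47.7500 = -191.0000
edge 1: (2.5,14)→(13.5,10.5)  cross = 2.5·10.5 − 13.5·14 = -162.7500; (r_i+r_j)·cross = 16·-162.7500 = -2604.0000
edge 2: (13.5,10.5)→(18.5,25)  cross = 13.5·25 − 18.5·10.5 = 143.2500; (r_i+r_j)·cross = 32·143.2500 = 4584.0000
edge 3: (18.5,25)→(18,38)  cross = 18.5·38 − 18·25 = 253.0000; (r_i+r_j)·cross = 36.5·253.0000 = 9234.5000
edge 4: (18,38)→(16.5,38)  cross = 18·38 − 16.5·38 = 57.0000; (r_i+r_j)·cross = 34.5·57.0000 = 1966.5000
edge 5: (16.5,38)→(7,35.5)  cross = 16.5·35.5 − 7·38 = 319.7500; (r_i+r_j)·cross = 23.5·319.7500 = 7514.1250
edge 6: (7,35.5)→(1.5,27.5)  cross = 7·27.5 − 1.5·35.5 = 139.2500; (r_i+r_j)·cross = 8.5·139.2500 = 1183.6250
Σcross = 701.7500 → A = |Σcross|/2 = 350.8750 mm²
Σ(r_i+r_j)·cross = 21687.7500 → first moment M = |Σ|/6 = 3614.6250
R_c = M/A = 3614.6250/350.8750 = 10.3017 mm
θ = 219° = 3.822271 rad
V = θ·R_c·A = 3.822271·10.3017·350.8750 = 13816.077 mm³

Volume = 13816.077 mm³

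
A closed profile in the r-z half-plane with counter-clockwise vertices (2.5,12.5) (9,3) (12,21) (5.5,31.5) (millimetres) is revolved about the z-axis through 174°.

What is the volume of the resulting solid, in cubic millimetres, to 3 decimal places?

Volume = 3299.689 mm³

Profile (r,z), 4 vertices: (2.5,12.5) (9,3) (12,21) (5.5,31.5)
edge 0: (2.5,12.5)→(9,3)  cross = 2.5·3 − 9·12.5 = -105.0000; (r_i+r_j)·cross = 11.5·-105.0000 = -1207.5000
edge 1: (9,3)→(12,21)  cross = 9·21 − 12·3 = 153.0000; (r_i+r_j)·cross = 21·153.0000 = 3213.0000
edge 2: (12,21)→(5.5,31.5)  cross = 12·31.5 − 5.5·21 = 262.5000; (r_i+r_j)·cross = 17.5·262.5000 = 4593.7500
edge 3: (5.5,31.5)→(2.5,12.5)  cross = 5.5·12.5 − 2.5·31.5 = -10.0000; (r_i+r_j)·cross = 8·-10.0000 = -80.0000
Σcross = 300.5000 → A = |Σcross|/2 = 150.2500 mm²
Σ(r_i+r_j)·cross = 6519.2500 → first moment M = |Σ|/6 = 1086.5417
R_c = M/A = 1086.5417/150.2500 = 7.2316 mm
θ = 174° = 3.036873 rad
V = θ·R_c·A = 3.036873·7.2316·150.2500 = 3299.689 mm³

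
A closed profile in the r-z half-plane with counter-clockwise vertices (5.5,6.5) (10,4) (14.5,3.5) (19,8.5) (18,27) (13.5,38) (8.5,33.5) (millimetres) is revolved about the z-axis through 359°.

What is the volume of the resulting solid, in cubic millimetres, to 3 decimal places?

Profile (r,z), 7 vertices: (5.5,6.5) (10,4) (14.5,3.5) (19,8.5) (18,27) (13.5,38) (8.5,33.5)
edge 0: (5.5,6.5)→(10,4)  cross = 5.5·4 − 10·6.5 = -43.0000; (r_i+r_j)·cross = 15.5·-43.0000 = -666.5000
edge 1: (10,4)→(14.5,3.5)  cross = 10·3.5 − 14.5·4 = -23.0000; (r_i+r_j)·cross = 24.5·-23.0000 = -563.5000
edge 2: (14.5,3.5)→(19,8.5)  cross = 14.5·8.5 − 19·3.5 = 56.7500; (r_i+r_j)·cross = 33.5·56.7500 = 1901.1250
edge 3: (19,8.5)→(18,27)  cross = 19·27 − 18·8.5 = 360.0000; (r_i+r_j)·cross = 37·360.0000 = 13320.0000
edge 4: (18,27)→(13.5,38)  cross = 18·38 − 13.5·27 = 319.5000; (r_i+r_j)·cross = 31.5·319.5000 = 10064.2500
edge 5: (13.5,38)→(8.5,33.5)  cross = 13.5·33.5 − 8.5·38 = 129.2500; (r_i+r_j)·cross = 22·129.2500 = 2843.5000
edge 6: (8.5,33.5)→(5.5,6.5)  cross = 8.5·6.5 − 5.5·33.5 = -129.0000; (r_i+r_j)·cross = 14·-129.0000 = -1806.0000
Σcross = 670.5000 → A = |Σcross|/2 = 335.2500 mm²
Σ(r_i+r_j)·cross = 25092.8750 → first moment M = |Σ|/6 = 4182.1458
R_c = M/A = 4182.1458/335.2500 = 12.4747 mm
θ = 359° = 6.265732 rad
V = θ·R_c·A = 6.265732·12.4747·335.2500 = 26204.205 mm³

Volume = 26204.205 mm³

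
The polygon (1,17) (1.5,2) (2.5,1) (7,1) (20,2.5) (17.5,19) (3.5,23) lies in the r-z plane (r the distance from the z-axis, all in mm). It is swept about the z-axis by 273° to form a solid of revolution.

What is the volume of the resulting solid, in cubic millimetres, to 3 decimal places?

Volume = 15601.872 mm³

Profile (r,z), 7 vertices: (1,17) (1.5,2) (2.5,1) (7,1) (20,2.5) (17.5,19) (3.5,23)
edge 0: (1,17)→(1.5,2)  cross = 1·2 − 1.5·17 = -23.5000; (r_i+r_j)·cross = 2.5·-23.5000 = -58.7500
edge 1: (1.5,2)→(2.5,1)  cross = 1.5·1 − 2.5·2 = -3.5000; (r_i+r_j)·cross = 4·-3.5000 = -14.0000
edge 2: (2.5,1)→(7,1)  cross = 2.5·1 − 7·1 = -4.5000; (r_i+r_j)·cross = 9.5·-4.5000 = -42.7500
edge 3: (7,1)→(20,2.5)  cross = 7·2.5 − 20·1 = -2.5000; (r_i+r_j)·cross = 27·-2.5000 = -67.5000
edge 4: (20,2.5)→(17.5,19)  cross = 20·19 − 17.5·2.5 = 336.2500; (r_i+r_j)·cross = 37.5·336.2500 = 12609.3750
edge 5: (17.5,19)→(3.5,23)  cross = 17.5·23 − 3.5·19 = 336.0000; (r_i+r_j)·cross = 21·336.0000 = 7056.0000
edge 6: (3.5,23)→(1,17)  cross = 3.5·17 − 1·23 = 36.5000; (r_i+r_j)·cross = 4.5·36.5000 = 164.2500
Σcross = 674.7500 → A = |Σcross|/2 = 337.3750 mm²
Σ(r_i+r_j)·cross = 19646.6250 → first moment M = |Σ|/6 = 3274.4375
R_c = M/A = 3274.4375/337.3750 = 9.7056 mm
θ = 273° = 4.764749 rad
V = θ·R_c·A = 4.764749·9.7056·337.3750 = 15601.872 mm³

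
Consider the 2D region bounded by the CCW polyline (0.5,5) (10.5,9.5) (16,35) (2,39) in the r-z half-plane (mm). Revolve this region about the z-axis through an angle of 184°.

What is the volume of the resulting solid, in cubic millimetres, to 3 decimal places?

Profile (r,z), 4 vertices: (0.5,5) (10.5,9.5) (16,35) (2,39)
edge 0: (0.5,5)→(10.5,9.5)  cross = 0.5·9.5 − 10.5·5 = -47.7500; (r_i+r_j)·cross = 11·-47.7500 = -525.2500
edge 1: (10.5,9.5)→(16,35)  cross = 10.5·35 − 16·9.5 = 215.5000; (r_i+r_j)·cross = 26.5·215.5000 = 5710.7500
edge 2: (16,35)→(2,39)  cross = 16·39 − 2·35 = 554.0000; (r_i+r_j)·cross = 18·554.0000 = 9972.0000
edge 3: (2,39)→(0.5,5)  cross = 2·5 − 0.5·39 = -9.5000; (r_i+r_j)·cross = 2.5·-9.5000 = -23.7500
Σcross = 712.2500 → A = |Σcross|/2 = 356.1250 mm²
Σ(r_i+r_j)·cross = 15133.7500 → first moment M = |Σ|/6 = 2522.2917
R_c = M/A = 2522.2917/356.1250 = 7.0826 mm
θ = 184° = 3.211406 rad
V = θ·R_c·A = 3.211406·7.0826·356.1250 = 8100.102 mm³

Volume = 8100.102 mm³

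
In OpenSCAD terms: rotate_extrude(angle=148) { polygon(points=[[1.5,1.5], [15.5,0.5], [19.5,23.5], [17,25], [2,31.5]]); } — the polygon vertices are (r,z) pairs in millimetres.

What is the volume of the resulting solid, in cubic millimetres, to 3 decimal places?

Volume = 10464.356 mm³

Profile (r,z), 5 vertices: (1.5,1.5) (15.5,0.5) (19.5,23.5) (17,25) (2,31.5)
edge 0: (1.5,1.5)→(15.5,0.5)  cross = 1.5·0.5 − 15.5·1.5 = -22.5000; (r_i+r_j)·cross = 17·-22.5000 = -382.5000
edge 1: (15.5,0.5)→(19.5,23.5)  cross = 15.5·23.5 − 19.5·0.5 = 354.5000; (r_i+r_j)·cross = 35·354.5000 = 12407.5000
edge 2: (19.5,23.5)→(17,25)  cross = 19.5·25 − 17·23.5 = 88.0000; (r_i+r_j)·cross = 36.5·88.0000 = 3212.0000
edge 3: (17,25)→(2,31.5)  cross = 17·31.5 − 2·25 = 485.5000; (r_i+r_j)·cross = 19·485.5000 = 9224.5000
edge 4: (2,31.5)→(1.5,1.5)  cross = 2·1.5 − 1.5·31.5 = -44.2500; (r_i+r_j)·cross = 3.5·-44.2500 = -154.8750
Σcross = 861.2500 → A = |Σcross|/2 = 430.6250 mm²
Σ(r_i+r_j)·cross = 24306.6250 → first moment M = |Σ|/6 = 4051.1042
R_c = M/A = 4051.1042/430.6250 = 9.4075 mm
θ = 148° = 2.583087 rad
V = θ·R_c·A = 2.583087·9.4075·430.6250 = 10464.356 mm³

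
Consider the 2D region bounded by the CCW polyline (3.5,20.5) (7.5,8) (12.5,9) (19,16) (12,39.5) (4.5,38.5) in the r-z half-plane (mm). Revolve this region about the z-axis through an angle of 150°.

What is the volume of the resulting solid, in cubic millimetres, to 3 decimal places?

Volume = 8963.956 mm³

Profile (r,z), 6 vertices: (3.5,20.5) (7.5,8) (12.5,9) (19,16) (12,39.5) (4.5,38.5)
edge 0: (3.5,20.5)→(7.5,8)  cross = 3.5·8 − 7.5·20.5 = -125.7500; (r_i+r_j)·cross = 11·-125.7500 = -1383.2500
edge 1: (7.5,8)→(12.5,9)  cross = 7.5·9 − 12.5·8 = -32.5000; (r_i+r_j)·cross = 20·-32.5000 = -650.0000
edge 2: (12.5,9)→(19,16)  cross = 12.5·16 − 19·9 = 29.0000; (r_i+r_j)·cross = 31.5·29.0000 = 913.5000
edge 3: (19,16)→(12,39.5)  cross = 19·39.5 − 12·16 = 558.5000; (r_i+r_j)·cross = 31·558.5000 = 17313.5000
edge 4: (12,39.5)→(4.5,38.5)  cross = 12·38.5 − 4.5·39.5 = 284.2500; (r_i+r_j)·cross = 16.5·284.2500 = 4690.1250
edge 5: (4.5,38.5)→(3.5,20.5)  cross = 4.5·20.5 − 3.5·38.5 = -42.5000; (r_i+r_j)·cross = 8·-42.5000 = -340.0000
Σcross = 671.0000 → A = |Σcross|/2 = 335.5000 mm²
Σ(r_i+r_j)·cross = 20543.8750 → first moment M = |Σ|/6 = 3423.9792
R_c = M/A = 3423.9792/335.5000 = 10.2056 mm
θ = 150° = 2.617994 rad
V = θ·R_c·A = 2.617994·10.2056·335.5000 = 8963.956 mm³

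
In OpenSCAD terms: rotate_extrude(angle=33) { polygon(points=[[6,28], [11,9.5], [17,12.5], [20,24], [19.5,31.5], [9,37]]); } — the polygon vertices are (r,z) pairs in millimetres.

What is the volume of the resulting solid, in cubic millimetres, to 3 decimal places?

Volume = 1942.805 mm³

Profile (r,z), 6 vertices: (6,28) (11,9.5) (17,12.5) (20,24) (19.5,31.5) (9,37)
edge 0: (6,28)→(11,9.5)  cross = 6·9.5 − 11·28 = -251.0000; (r_i+r_j)·cross = 17·-251.0000 = -4267.0000
edge 1: (11,9.5)→(17,12.5)  cross = 11·12.5 − 17·9.5 = -24.0000; (r_i+r_j)·cross = 28·-24.0000 = -672.0000
edge 2: (17,12.5)→(20,24)  cross = 17·24 − 20·12.5 = 158.0000; (r_i+r_j)·cross = 37·158.0000 = 5846.0000
edge 3: (20,24)→(19.5,31.5)  cross = 20·31.5 − 19.5·24 = 162.0000; (r_i+r_j)·cross = 39.5·162.0000 = 6399.0000
edge 4: (19.5,31.5)→(9,37)  cross = 19.5·37 − 9·31.5 = 438.0000; (r_i+r_j)·cross = 28.5·438.0000 = 12483.0000
edge 5: (9,37)→(6,28)  cross = 9·28 − 6·37 = 30.0000; (r_i+r_j)·cross = 15·30.0000 = 450.0000
Σcross = 513.0000 → A = |Σcross|/2 = 256.5000 mm²
Σ(r_i+r_j)·cross = 20239.0000 → first moment M = |Σ|/6 = 3373.1667
R_c = M/A = 3373.1667/256.5000 = 13.1507 mm
θ = 33° = 0.575959 rad
V = θ·R_c·A = 0.575959·13.1507·256.5000 = 1942.805 mm³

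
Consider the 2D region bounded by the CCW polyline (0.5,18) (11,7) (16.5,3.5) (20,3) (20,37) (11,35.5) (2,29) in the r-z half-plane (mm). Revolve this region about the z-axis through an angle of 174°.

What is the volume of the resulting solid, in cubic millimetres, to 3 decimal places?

Volume = 17597.793 mm³

Profile (r,z), 7 vertices: (0.5,18) (11,7) (16.5,3.5) (20,3) (20,37) (11,35.5) (2,29)
edge 0: (0.5,18)→(11,7)  cross = 0.5·7 − 11·18 = -194.5000; (r_i+r_j)·cross = 11.5·-194.5000 = -2236.7500
edge 1: (11,7)→(16.5,3.5)  cross = 11·3.5 − 16.5·7 = -77.0000; (r_i+r_j)·cross = 27.5·-77.0000 = -2117.5000
edge 2: (16.5,3.5)→(20,3)  cross = 16.5·3 − 20·3.5 = -20.5000; (r_i+r_j)·cross = 36.5·-20.5000 = -748.2500
edge 3: (20,3)→(20,37)  cross = 20·37 − 20·3 = 680.0000; (r_i+r_j)·cross = 40·680.0000 = 27200.0000
edge 4: (20,37)→(11,35.5)  cross = 20·35.5 − 11·37 = 303.0000; (r_i+r_j)·cross = 31·303.0000 = 9393.0000
edge 5: (11,35.5)→(2,29)  cross = 11·29 − 2·35.5 = 248.0000; (r_i+r_j)·cross = 13·248.0000 = 3224.0000
edge 6: (2,29)→(0.5,18)  cross = 2·18 − 0.5·29 = 21.5000; (r_i+r_j)·cross = 2.5·21.5000 = 53.7500
Σcross = 960.5000 → A = |Σcross|/2 = 480.2500 mm²
Σ(r_i+r_j)·cross = 34768.2500 → first moment M = |Σ|/6 = 5794.7083
R_c = M/A = 5794.7083/480.2500 = 12.0660 mm
θ = 174° = 3.036873 rad
V = θ·R_c·A = 3.036873·12.0660·480.2500 = 17597.793 mm³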